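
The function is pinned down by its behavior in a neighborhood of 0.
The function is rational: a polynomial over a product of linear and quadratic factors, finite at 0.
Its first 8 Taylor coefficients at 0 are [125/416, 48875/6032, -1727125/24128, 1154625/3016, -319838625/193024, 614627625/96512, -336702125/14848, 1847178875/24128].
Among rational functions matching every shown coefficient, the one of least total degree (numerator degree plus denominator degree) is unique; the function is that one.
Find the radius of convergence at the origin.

No rational of total degree below 5 reproduces all 8 coefficients; solving the [1/4] Pade equations on them gives f(κ) = (39*κ/29 + 1/26)/((κ + 2/5)**3*(κ + 2)), whose expansion matches every shown term.
Denominator factor (κ + 2): pole of order 1 at -2, modulus 2.
Denominator factor (κ + 2/5)^3: pole of order 3 at -2/5, modulus 2/5.
The radius of convergence is the smallest modulus among the singular points: 2/5.

The radius of convergence is 2/5.


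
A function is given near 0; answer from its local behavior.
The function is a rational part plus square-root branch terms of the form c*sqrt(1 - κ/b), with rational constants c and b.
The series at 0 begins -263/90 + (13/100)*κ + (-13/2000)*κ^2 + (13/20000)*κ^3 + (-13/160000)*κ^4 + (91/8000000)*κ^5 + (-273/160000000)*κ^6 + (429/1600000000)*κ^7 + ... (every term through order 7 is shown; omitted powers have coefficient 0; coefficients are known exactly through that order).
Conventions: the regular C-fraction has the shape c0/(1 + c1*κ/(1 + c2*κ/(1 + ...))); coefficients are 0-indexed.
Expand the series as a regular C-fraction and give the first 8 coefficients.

Taylor coefficients (read off): a_0 = -263/90, a_1 = 13/100, a_2 = -13/2000, a_3 = 13/20000, a_4 = -13/160000, a_5 = 91/8000000, a_6 = -273/160000000, a_7 = 429/1600000000.
c0 = a_0 = -263/90. Peel one level at a time: if S = 1 + c*κ/S' with S'(0) = 1, then c is the κ-coefficient of S and S' = c*κ/(S - 1).
S_1 = c0/f = 1 + (117/2630)*κ + (-3393/13833800)*κ^2 + ...; c1 = 117/2630.
S_2 = c1*κ/(S_1 - 1) = 1 + (29/5260)*κ + (-1/400)*κ^2 + ...; c2 = 29/5260.
S_3 = c2*κ/(S_2 - 1) = 1 + (263/580)*κ + (10783/67280)*κ^2 + ...; c3 = 263/580.
S_4 = c3*κ/(S_3 - 1) = 1 + (-41/116)*κ + (-1/400)*κ^2 + ...; c4 = -41/116.
S_5 = c4*κ/(S_4 - 1) = 1 + (-29/4100)*κ + (12731/16810000)*κ^2 + ...; c5 = -29/4100.
S_6 = c5*κ/(S_5 - 1) = 1 + (439/4100)*κ + (-1/400)*κ^2 + ...; c6 = 439/4100.
S_7 = c6*κ/(S_6 - 1) = 1 + (41/1756)*κ + ...; c7 = 41/1756.

The regular C-fraction coefficients are [-263/90, 117/2630, 29/5260, 263/580, -41/116, -29/4100, 439/4100, 41/1756].


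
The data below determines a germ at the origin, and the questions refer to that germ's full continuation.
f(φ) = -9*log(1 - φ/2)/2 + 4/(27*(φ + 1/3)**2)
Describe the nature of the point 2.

The term (-9/2)*log(1 - φ/(2)) has argument 1 - 2/(2) = 0 at 2: a logarithmic (infinitely-sheeted) branch point; the remaining terms are analytic or single-valued there.

The point is a logarithmic branch point.


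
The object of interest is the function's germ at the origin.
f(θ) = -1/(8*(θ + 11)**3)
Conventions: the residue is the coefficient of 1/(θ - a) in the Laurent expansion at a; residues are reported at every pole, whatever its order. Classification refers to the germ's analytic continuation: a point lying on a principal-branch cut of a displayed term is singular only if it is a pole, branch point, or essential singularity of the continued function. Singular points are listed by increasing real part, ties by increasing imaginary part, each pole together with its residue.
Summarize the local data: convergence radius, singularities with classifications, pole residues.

Denominator factor (θ + 11)^3: pole of order 3 at -11, modulus 11.
The radius of convergence is the smallest modulus among the singular points: 11.
At the order-3 pole -11 set g(θ) = (θ - (-11))^3*f(θ) = -1/8.
Order-3 pole: residue = g''(a)/2; g''(-11) = 0, so the residue is 0.

Radius of convergence at 0: 11.
At -11: a pole of order 3; residue 0.


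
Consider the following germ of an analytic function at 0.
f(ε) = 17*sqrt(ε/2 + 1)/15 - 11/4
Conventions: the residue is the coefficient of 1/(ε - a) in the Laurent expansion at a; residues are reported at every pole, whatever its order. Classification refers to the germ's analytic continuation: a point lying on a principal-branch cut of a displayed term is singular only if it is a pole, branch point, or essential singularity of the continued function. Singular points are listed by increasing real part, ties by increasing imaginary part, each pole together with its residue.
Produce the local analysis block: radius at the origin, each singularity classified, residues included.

Radius of convergence at 0: 2.
At -2: an algebraic (square-root) branch point.

Branch term (17/15)*sqrt(1 - ε/(-2)): its argument vanishes at ε = -2, a square-root branch point, modulus 2.
The radius of convergence is the smallest modulus among the singular points: 2.


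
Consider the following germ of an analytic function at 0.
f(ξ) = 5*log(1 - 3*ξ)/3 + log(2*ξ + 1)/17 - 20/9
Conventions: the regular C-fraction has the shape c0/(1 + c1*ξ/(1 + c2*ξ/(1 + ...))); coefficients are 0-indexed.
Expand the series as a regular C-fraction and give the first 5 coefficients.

The regular C-fraction coefficients are [-20/9, -747/340, 17971/28220, 4256885/4474779, -16477639159/5400033906].

Taylor coefficients (expand at 0): a_0 = -20/9, a_1 = -83/17, a_2 = -259/34, a_3 = -757/51, a_4 = -2311/68.
c0 = a_0 = -20/9. Peel one level at a time: if S = 1 + c*ξ/S' with S'(0) = 1, then c is the ξ-coefficient of S and S' = c*ξ/(S - 1).
S_1 = c0/f = 1 + (-747/340)*ξ + (161739/115600)*ξ^2 + ...; c1 = -747/340.
S_2 = c1*ξ/(S_1 - 1) = 1 + (17971/28220)*ξ + (-50081/82668)*ξ^2 + ...; c2 = 17971/28220.
S_3 = c2*ξ/(S_2 - 1) = 1 + (4256885/4474779)*ξ + (16874690705/5813223138)*ξ^2 + ...; c3 = 4256885/4474779.
S_4 = c3*ξ/(S_3 - 1) = 1 + (-16477639159/5400033906)*ξ + ...; c4 = -16477639159/5400033906.


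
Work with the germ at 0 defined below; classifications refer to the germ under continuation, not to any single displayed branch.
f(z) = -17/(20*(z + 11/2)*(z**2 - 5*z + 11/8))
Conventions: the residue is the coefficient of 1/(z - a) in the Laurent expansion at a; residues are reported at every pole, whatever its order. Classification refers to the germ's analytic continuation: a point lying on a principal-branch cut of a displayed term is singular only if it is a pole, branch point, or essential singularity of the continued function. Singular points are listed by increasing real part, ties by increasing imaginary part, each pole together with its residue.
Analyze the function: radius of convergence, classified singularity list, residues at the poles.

Radius of convergence at 0: 5/2 - (1/4)*sqrt(78).
At -11/2: a pole of order 1; residue -34/2365.
At 5/2 - (1/4)*sqrt(78): a pole of order 1; residue 17/2365 + (272/92235)*sqrt(78).
At 5/2 + (1/4)*sqrt(78): a pole of order 1; residue 17/2365 - (272/92235)*sqrt(78).

Denominator factor (z + 11/2): pole of order 1 at -11/2, modulus 11/2.
Denominator factor (z**2 - 5*z + 11/8): discriminant 39/2, real irrational roots 5/2 + (1/4)*sqrt(78) and 5/2 - (1/4)*sqrt(78); poles of order 1, moduli 5/2 + (1/4)*sqrt(78) and 5/2 - (1/4)*sqrt(78).
The radius of convergence is the smallest modulus among the singular points: 5/2 - (1/4)*sqrt(78).
At the order-1 pole -11/2 set g(z) = (z - (-11/2))*f(z) = -17/(20*(z**2 - 5*z + 11/8)).
Simple pole: residue = g(a) at a = -11/2, which is -34/2365.
The factor z**2 - 5*z + 11/8 splits as (z - a)(z - a') with a = 5/2 - (1/4)*sqrt(78), a' = 5/2 + (1/4)*sqrt(78). At the order-1 pole a set g(z) = (z - a)*f(z) = [-17/(20*(z + 11/2))] / (z - a').
Simple pole: residue = g(a) at a = 5/2 - (1/4)*sqrt(78), which is 17/2365 + (272/92235)*sqrt(78).
The factor z**2 - 5*z + 11/8 splits as (z - a)(z - a') with a = 5/2 + (1/4)*sqrt(78), a' = 5/2 - (1/4)*sqrt(78). At the order-1 pole a set g(z) = (z - a)*f(z) = [-17/(20*(z + 11/2))] / (z - a').
Simple pole: residue = g(a) at a = 5/2 + (1/4)*sqrt(78), which is 17/2365 - (272/92235)*sqrt(78).
List the singular points by increasing real part (a conjugate pair: the negative imaginary part first).


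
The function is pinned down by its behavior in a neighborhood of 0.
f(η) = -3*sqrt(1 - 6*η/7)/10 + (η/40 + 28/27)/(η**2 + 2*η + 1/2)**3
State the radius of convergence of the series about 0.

Denominator factor (η**2 + 2*η + 1/2)^3: discriminant 2, real irrational roots -1 + (1/2)*sqrt(2) and -1 - (1/2)*sqrt(2); poles of order 3, moduli 1 - (1/2)*sqrt(2) and 1 + (1/2)*sqrt(2).
Branch term (-3/10)*sqrt(1 - η/(7/6)): its argument vanishes at η = 7/6, a square-root branch point, modulus 7/6.
The radius of convergence is the smallest modulus among the singular points: 1 - (1/2)*sqrt(2).

The radius of convergence is 1 - (1/2)*sqrt(2).


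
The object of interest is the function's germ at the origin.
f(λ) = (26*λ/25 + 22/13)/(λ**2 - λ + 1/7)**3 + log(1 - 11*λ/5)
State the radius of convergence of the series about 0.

Denominator factor (λ**2 - λ + 1/7)^3: discriminant 3/7, real irrational roots 1/2 + (1/14)*sqrt(21) and 1/2 - (1/14)*sqrt(21); poles of order 3, moduli 1/2 + (1/14)*sqrt(21) and 1/2 - (1/14)*sqrt(21).
Branch term (1)*log(1 - λ/(5/11)): its argument vanishes at λ = 5/11, a logarithmic branch point, modulus 5/11.
The radius of convergence is the smallest modulus among the singular points: 1/2 - (1/14)*sqrt(21).

The radius of convergence is 1/2 - (1/14)*sqrt(21).


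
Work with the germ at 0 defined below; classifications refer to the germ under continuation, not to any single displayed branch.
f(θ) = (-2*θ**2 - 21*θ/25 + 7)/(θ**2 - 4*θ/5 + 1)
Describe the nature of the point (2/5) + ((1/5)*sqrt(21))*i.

The denominator factor θ**2 - 4*θ/5 + 1 vanishes at (2/5) + ((1/5)*sqrt(21))*i and appears to the power 1; the numerator there equals (1003/125) - ((61/125)*sqrt(21))*i, nonzero, and no other factor vanishes.
Hence a pole whose order is the multiplicity, 1.

The point is a pole of order 1.


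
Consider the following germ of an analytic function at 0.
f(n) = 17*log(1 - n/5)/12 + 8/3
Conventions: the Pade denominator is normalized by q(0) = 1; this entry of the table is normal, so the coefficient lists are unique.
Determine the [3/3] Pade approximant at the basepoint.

The Pade approximant has numerator coefficients [8/3, -13/12, 181/1500, -283/90000]; denominator coefficients [1, -3/10, 3/125, -1/2500].

Taylor coefficients needed (expand at 0): a_0 = 8/3, a_1 = -17/60, a_2 = -17/600, a_3 = -17/4500, a_4 = -17/30000, a_5 = -17/187500, a_6 = -17/1125000.
Write the denominator as Q(n) = 1 + q1*n + q2*n^2 + q3*n^3. Requiring Q*f - P = O(n^7) with deg P <= 3 kills the coefficients of n^4..n^6 in Q*f:
  n^4: a_4 + q1*a_3 + q2*a_2 + q3*a_1 = 0, i.e. -17/30000 + (-17/4500)*q1 + (-17/600)*q2 + (-17/60)*q3 = 0.
  n^5: a_5 + q1*a_4 + q2*a_3 + q3*a_2 = 0, i.e. -17/187500 + (-17/30000)*q1 + (-17/4500)*q2 + (-17/600)*q3 = 0.
  n^6: a_6 + q1*a_5 + q2*a_4 + q3*a_3 = 0, i.e. -17/1125000 + (-17/187500)*q1 + (-17/30000)*q2 + (-17/4500)*q3 = 0.
Solving this linear system: q1 = -3/10, q2 = 3/125, q3 = -1/2500.
The numerator is Q*f truncated at degree 3: P0 = a_0 = 8/3; P1 = a_1 + q1*a_0 = -13/12; P2 = a_2 + q1*a_1 + q2*a_0 = 181/1500; P3 = a_3 + q1*a_2 + q2*a_1 + q3*a_0 = -283/90000.


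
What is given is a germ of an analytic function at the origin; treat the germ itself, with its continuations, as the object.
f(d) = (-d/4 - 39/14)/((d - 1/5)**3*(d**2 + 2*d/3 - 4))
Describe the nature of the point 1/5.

The point is a pole of order 3.

The denominator factor d - 1/5 vanishes at 1/5 and appears to the power 3; the numerator there equals -397/140, nonzero, and no other factor vanishes.
Hence a pole whose order is the multiplicity, 3.


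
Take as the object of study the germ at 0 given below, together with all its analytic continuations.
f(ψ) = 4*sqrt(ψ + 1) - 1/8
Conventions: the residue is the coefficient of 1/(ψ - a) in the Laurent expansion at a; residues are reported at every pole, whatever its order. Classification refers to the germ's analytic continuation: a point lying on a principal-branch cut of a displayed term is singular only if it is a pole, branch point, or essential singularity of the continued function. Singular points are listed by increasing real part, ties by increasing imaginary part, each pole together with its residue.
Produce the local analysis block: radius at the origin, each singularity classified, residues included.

Branch term (4)*sqrt(1 - ψ/(-1)): its argument vanishes at ψ = -1, a square-root branch point, modulus 1.
The radius of convergence is the smallest modulus among the singular points: 1.

Radius of convergence at 0: 1.
At -1: an algebraic (square-root) branch point.


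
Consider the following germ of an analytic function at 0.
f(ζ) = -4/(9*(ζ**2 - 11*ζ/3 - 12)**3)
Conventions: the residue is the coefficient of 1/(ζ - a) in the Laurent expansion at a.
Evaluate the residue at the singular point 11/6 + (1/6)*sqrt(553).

The factor ζ**2 - 11*ζ/3 - 12 splits as (ζ - a)(ζ - a') with a = 11/6 + (1/6)*sqrt(553), a' = 11/6 - (1/6)*sqrt(553). At the order-3 pole a set g(ζ) = (ζ - a)^3*f(ζ) = [-4/9] / (ζ - a')^3.
Order-3 pole: residue = g''(a)/2; g''(11/6 + (1/6)*sqrt(553)) = -(1296/169112377)*sqrt(553), so the residue is -(648/169112377)*sqrt(553).

The residue is -(648/169112377)*sqrt(553).


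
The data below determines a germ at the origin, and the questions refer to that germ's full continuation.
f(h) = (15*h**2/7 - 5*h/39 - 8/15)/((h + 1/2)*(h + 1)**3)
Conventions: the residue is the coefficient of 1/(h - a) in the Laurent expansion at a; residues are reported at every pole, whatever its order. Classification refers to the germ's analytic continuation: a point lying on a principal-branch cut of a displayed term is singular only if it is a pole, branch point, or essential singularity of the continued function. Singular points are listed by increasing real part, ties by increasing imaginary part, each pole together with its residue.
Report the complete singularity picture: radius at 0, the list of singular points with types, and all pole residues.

Radius of convergence at 0: 1/2.
At -1: a pole of order 3; residue -242/455.
At -1/2: a pole of order 1; residue 242/455.

Denominator factor (h + 1/2): pole of order 1 at -1/2, modulus 1/2.
Denominator factor (h + 1)^3: pole of order 3 at -1, modulus 1.
The radius of convergence is the smallest modulus among the singular points: 1/2.
At the order-3 pole -1 set g(h) = (h - (-1))^3*f(h) = (15*h**2/7 - 5*h/39 - 8/15)/(h + 1/2).
Order-3 pole: residue = g''(a)/2; g''(-1) = -484/455, so the residue is -242/455.
At the order-1 pole -1/2 set g(h) = (h - (-1/2))*f(h) = (15*h**2/7 - 5*h/39 - 8/15)/(h + 1)**3.
Simple pole: residue = g(a) at a = -1/2, which is 242/455.
List the singular points by increasing real part (a conjugate pair: the negative imaginary part first).


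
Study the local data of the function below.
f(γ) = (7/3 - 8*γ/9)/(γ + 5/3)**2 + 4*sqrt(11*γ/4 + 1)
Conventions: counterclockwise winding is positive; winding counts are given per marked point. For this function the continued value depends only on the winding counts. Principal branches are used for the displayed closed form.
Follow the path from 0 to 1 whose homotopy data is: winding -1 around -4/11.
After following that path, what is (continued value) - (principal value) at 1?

Continued minus principal equals -(4)*sqrt(15).

The rational part is single-valued and drops out of the difference; each branch term changes only by its own monodromy.
(4)*sqrt(1 - γ/(-4/11)): winding -1 is odd, the square root flips sign, contributing -2*(4)*sqrt(1 - (1)/(-4/11)) = -2*(4)*sqrt(15/4) = -(4)*sqrt(15).
Summing the contributions at γ = 1 gives -(4)*sqrt(15).


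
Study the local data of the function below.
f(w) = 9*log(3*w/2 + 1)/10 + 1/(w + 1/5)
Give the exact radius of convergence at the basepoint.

The radius of convergence is 1/5.

Denominator factor (w + 1/5): pole of order 1 at -1/5, modulus 1/5.
Branch term (9/10)*log(1 - w/(-2/3)): its argument vanishes at w = -2/3, a logarithmic branch point, modulus 2/3.
The radius of convergence is the smallest modulus among the singular points: 1/5.


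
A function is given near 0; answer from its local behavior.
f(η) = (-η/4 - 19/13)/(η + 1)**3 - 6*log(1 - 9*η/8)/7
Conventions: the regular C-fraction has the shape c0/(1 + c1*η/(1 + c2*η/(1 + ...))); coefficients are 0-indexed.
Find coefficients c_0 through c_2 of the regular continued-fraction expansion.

The regular C-fraction coefficients are [-19/13, 464/133, -7987459/3949568].

Taylor coefficients (expand at 0): a_0 = -19/13, a_1 = 464/91, a_2 = -43545/5824.
c0 = a_0 = -19/13. Peel one level at a time: if S = 1 + c*η/S' with S'(0) = 1, then c is the η-coefficient of S and S' = c*η/(S - 1).
S_1 = c0/f = 1 + (464/133)*η + (7987459/1132096)*η^2 + ...; c1 = 464/133.
S_2 = c1*η/(S_1 - 1) = 1 + (-7987459/3949568)*η + ...; c2 = -7987459/3949568.


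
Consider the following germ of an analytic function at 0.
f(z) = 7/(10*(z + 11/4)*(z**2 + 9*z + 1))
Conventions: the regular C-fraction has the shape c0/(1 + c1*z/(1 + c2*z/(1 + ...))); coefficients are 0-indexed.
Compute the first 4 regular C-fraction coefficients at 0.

Taylor coefficients (expand at 0): a_0 = 14/55, a_1 = -1442/605, a_2 = 141288/6655, a_3 = -13813926/73205.
c0 = a_0 = 14/55. Peel one level at a time: if S = 1 + c*z/S' with S'(0) = 1, then c is the z-coefficient of S and S' = c*z/(S - 1).
S_1 = c0/f = 1 + (103/11)*z + (47/11)*z^2 + ...; c1 = 103/11.
S_2 = c1*z/(S_1 - 1) = 1 + (-47/103)*z + (1797/10609)*z^2 + ...; c2 = -47/103.
S_3 = c2*z/(S_2 - 1) = 1 + (1797/4841)*z + ...; c3 = 1797/4841.

The regular C-fraction coefficients are [14/55, 103/11, -47/103, 1797/4841].


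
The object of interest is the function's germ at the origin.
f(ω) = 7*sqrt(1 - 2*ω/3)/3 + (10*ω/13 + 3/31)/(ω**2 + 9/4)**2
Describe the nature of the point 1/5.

The point is a regular point.

Denominator factors: ω**2 + 9/4 = 229/100 at ω = 1/5 — none vanishes.
Branch term sqrt(1 - ω/(3/2)): argument at 1/5 is 13/15, nonzero, so 1/5 is not its branch point (a point on a principal cut is still regular for the continued germ).
So the germ continues analytically to 1/5.


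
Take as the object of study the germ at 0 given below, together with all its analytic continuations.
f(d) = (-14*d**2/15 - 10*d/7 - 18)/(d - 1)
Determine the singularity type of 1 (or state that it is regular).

The denominator factor d - 1 vanishes at 1 and appears to the power 1; the numerator there equals -2138/105, nonzero, and no other factor vanishes.
Hence a pole whose order is the multiplicity, 1.

The point is a pole of order 1.


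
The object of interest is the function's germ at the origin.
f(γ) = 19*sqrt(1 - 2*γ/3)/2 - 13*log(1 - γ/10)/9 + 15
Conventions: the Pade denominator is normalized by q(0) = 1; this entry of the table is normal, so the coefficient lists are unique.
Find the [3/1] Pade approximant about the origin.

The Pade approximant has numerator coefficients [49/2, -5022557/378960, 18968381/25579800, 42914519/1023192000]; denominator coefficients [1, -237383/568440].

Taylor coefficients needed (expand at 0): a_0 = 49/2, a_1 = -136/45, a_2 = -937/1800, a_3 = -1579/9000, a_4 = -237383/3240000.
Write the denominator as Q(γ) = 1 + q1*γ. Requiring Q*f - P = O(γ^5) with deg P <= 3 kills the coefficients of γ^4..γ^4 in Q*f:
  γ^4: a_4 + q1*a_3 = 0, i.e. -237383/3240000 + (-1579/9000)*q1 = 0.
Solving this linear system: q1 = -237383/568440.
The numerator is Q*f truncated at degree 3: P0 = a_0 = 49/2; P1 = a_1 + q1*a_0 = -5022557/378960; P2 = a_2 + q1*a_1 = 18968381/25579800; P3 = a_3 + q1*a_2 = 42914519/1023192000.


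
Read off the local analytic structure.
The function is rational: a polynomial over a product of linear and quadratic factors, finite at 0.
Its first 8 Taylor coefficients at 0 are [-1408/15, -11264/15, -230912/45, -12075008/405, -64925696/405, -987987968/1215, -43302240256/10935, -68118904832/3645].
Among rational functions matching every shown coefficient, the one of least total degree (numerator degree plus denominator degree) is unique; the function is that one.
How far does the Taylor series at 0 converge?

The radius of convergence is -1/3 + (1/6)*sqrt(13).

No rational of total degree below 6 reproduces all 8 coefficients; solving the [0/6] Pade equations on them gives f(κ) = 22/(15*(κ**2 + 2*κ/3 - 1/4)**3), whose expansion matches every shown term.
Denominator factor (κ**2 + 2*κ/3 - 1/4)^3: discriminant 13/9, real irrational roots -1/3 + (1/6)*sqrt(13) and -1/3 - (1/6)*sqrt(13); poles of order 3, moduli -1/3 + (1/6)*sqrt(13) and 1/3 + (1/6)*sqrt(13).
The radius of convergence is the smallest modulus among the singular points: -1/3 + (1/6)*sqrt(13).


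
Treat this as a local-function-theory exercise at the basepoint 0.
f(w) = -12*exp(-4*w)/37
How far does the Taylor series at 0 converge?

The factor exp(-4*w) is entire and contributes no finite singular point.
The polynomial part has no poles.
No finite singular points: the Taylor series at 0 converges everywhere.

The radius of convergence is infinite.


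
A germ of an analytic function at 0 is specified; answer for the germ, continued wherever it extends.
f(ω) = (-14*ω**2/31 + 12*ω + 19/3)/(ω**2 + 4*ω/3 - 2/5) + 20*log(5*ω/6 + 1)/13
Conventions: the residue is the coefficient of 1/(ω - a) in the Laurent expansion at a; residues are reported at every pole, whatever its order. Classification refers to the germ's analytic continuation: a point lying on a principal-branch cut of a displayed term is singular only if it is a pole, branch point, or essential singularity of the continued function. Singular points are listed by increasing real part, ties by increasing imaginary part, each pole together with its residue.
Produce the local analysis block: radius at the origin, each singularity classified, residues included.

Denominator factor (ω**2 + 4*ω/3 - 2/5): discriminant 152/45, real irrational roots -2/3 + (1/15)*sqrt(190) and -2/3 - (1/15)*sqrt(190); poles of order 1, moduli -2/3 + (1/15)*sqrt(190) and 2/3 + (1/15)*sqrt(190).
Branch term (20/13)*log(1 - ω/(-6/5)): its argument vanishes at ω = -6/5, a logarithmic branch point, modulus 6/5.
The radius of convergence is the smallest modulus among the singular points: -2/3 + (1/15)*sqrt(190).
The branch term is analytic at -2/3 - (1/15)*sqrt(190) and contributes nothing to the residue; only the rational part matters.
The factor ω**2 + 4*ω/3 - 2/5 splits as (ω - a)(ω - a') with a = -2/3 - (1/15)*sqrt(190), a' = -2/3 + (1/15)*sqrt(190). At the order-1 pole a set g(ω) = (ω - a)*(rational part) = [-14*ω**2/31 + 12*ω + 19/3] / (ω - a').
Simple pole: residue = g(a) at a = -2/3 - (1/15)*sqrt(190), which is 586/93 + (3137/35340)*sqrt(190).
The branch term is analytic at -2/3 + (1/15)*sqrt(190) and contributes nothing to the residue; only the rational part matters.
The factor ω**2 + 4*ω/3 - 2/5 splits as (ω - a)(ω - a') with a = -2/3 + (1/15)*sqrt(190), a' = -2/3 - (1/15)*sqrt(190). At the order-1 pole a set g(ω) = (ω - a)*(rational part) = [-14*ω**2/31 + 12*ω + 19/3] / (ω - a').
Simple pole: residue = g(a) at a = -2/3 + (1/15)*sqrt(190), which is 586/93 - (3137/35340)*sqrt(190).
List the singular points by increasing real part (a conjugate pair: the negative imaginary part first).

Radius of convergence at 0: -2/3 + (1/15)*sqrt(190).
At -2/3 - (1/15)*sqrt(190): a pole of order 1; residue 586/93 + (3137/35340)*sqrt(190).
At -6/5: a logarithmic branch point.
At -2/3 + (1/15)*sqrt(190): a pole of order 1; residue 586/93 - (3137/35340)*sqrt(190).


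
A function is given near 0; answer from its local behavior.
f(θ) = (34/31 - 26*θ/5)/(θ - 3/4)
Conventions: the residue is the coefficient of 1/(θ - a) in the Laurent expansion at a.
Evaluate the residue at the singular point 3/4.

At the order-1 pole 3/4 set g(θ) = (θ - (3/4))*f(θ) = 34/31 - 26*θ/5.
Simple pole: residue = g(a) at a = 3/4, which is -869/310.

The residue is -869/310.


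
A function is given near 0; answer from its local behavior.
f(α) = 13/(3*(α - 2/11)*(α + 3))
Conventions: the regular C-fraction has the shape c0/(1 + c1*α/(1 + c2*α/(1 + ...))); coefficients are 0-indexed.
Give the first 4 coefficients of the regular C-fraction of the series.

The regular C-fraction coefficients are [-143/18, -31/6, -11/31, 11/31].

Taylor coefficients (expand at 0): a_0 = -143/18, a_1 = -4433/108, a_2 = -146861/648, a_3 = -4845269/3888.
c0 = a_0 = -143/18. Peel one level at a time: if S = 1 + c*α/S' with S'(0) = 1, then c is the α-coefficient of S and S' = c*α/(S - 1).
S_1 = c0/f = 1 + (-31/6)*α + (-11/6)*α^2 + ...; c1 = -31/6.
S_2 = c1*α/(S_1 - 1) = 1 + (-11/31)*α + (121/961)*α^2 + ...; c2 = -11/31.
S_3 = c2*α/(S_2 - 1) = 1 + (11/31)*α + ...; c3 = 11/31.


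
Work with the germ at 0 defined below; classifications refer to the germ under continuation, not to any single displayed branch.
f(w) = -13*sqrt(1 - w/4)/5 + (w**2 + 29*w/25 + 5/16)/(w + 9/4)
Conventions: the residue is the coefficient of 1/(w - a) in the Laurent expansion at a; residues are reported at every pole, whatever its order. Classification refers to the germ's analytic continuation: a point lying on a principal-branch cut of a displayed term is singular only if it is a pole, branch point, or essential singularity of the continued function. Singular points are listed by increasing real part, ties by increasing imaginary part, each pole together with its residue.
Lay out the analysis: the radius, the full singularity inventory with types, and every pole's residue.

Radius of convergence at 0: 9/4.
At -9/4: a pole of order 1; residue 553/200.
At 4: an algebraic (square-root) branch point.

Denominator factor (w + 9/4): pole of order 1 at -9/4, modulus 9/4.
Branch term (-13/5)*sqrt(1 - w/(4)): its argument vanishes at w = 4, a square-root branch point, modulus 4.
The radius of convergence is the smallest modulus among the singular points: 9/4.
The branch term is analytic at -9/4 and contributes nothing to the residue; only the rational part matters.
At the order-1 pole -9/4 set g(w) = (w - (-9/4))*(rational part) = w**2 + 29*w/25 + 5/16.
Simple pole: residue = g(a) at a = -9/4, which is 553/200.
List the singular points by increasing real part (a conjugate pair: the negative imaginary part first).


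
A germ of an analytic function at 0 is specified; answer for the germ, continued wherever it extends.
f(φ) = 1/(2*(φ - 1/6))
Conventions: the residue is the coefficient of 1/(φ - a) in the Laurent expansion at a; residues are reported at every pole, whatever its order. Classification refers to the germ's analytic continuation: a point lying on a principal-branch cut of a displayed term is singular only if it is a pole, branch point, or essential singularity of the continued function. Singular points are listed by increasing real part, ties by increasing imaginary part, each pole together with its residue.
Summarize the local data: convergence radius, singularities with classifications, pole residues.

Radius of convergence at 0: 1/6.
At 1/6: a pole of order 1; residue 1/2.

Denominator factor (φ - 1/6): pole of order 1 at 1/6, modulus 1/6.
The radius of convergence is the smallest modulus among the singular points: 1/6.
At the order-1 pole 1/6 set g(φ) = (φ - (1/6))*f(φ) = 1/2.
Simple pole: residue = g(a) at a = 1/6, which is 1/2.


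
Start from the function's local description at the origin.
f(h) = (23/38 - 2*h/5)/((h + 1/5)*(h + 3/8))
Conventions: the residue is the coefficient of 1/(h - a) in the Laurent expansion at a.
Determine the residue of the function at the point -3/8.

At the order-1 pole -3/8 set g(h) = (h - (-3/8))*f(h) = (23/38 - 2*h/5)/(h + 1/5).
Simple pole: residue = g(a) at a = -3/8, which is -82/19.

The residue is -82/19.


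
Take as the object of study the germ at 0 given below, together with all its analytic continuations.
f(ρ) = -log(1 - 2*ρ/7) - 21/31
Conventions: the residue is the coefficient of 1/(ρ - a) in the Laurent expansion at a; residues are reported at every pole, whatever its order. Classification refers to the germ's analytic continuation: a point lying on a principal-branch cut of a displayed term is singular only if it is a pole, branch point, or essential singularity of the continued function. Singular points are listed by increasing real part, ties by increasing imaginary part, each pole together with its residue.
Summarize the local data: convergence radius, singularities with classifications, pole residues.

Branch term (-1)*log(1 - ρ/(7/2)): its argument vanishes at ρ = 7/2, a logarithmic branch point, modulus 7/2.
The radius of convergence is the smallest modulus among the singular points: 7/2.

Radius of convergence at 0: 7/2.
At 7/2: a logarithmic branch point.


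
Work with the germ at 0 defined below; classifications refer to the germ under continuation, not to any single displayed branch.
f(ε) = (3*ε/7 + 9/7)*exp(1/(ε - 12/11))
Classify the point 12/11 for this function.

The point is an essential singularity.

The exponent 1/(ε - (12/11)) has a pole at 12/11, so exp(1/(ε - (12/11))) takes every nonzero value near it: an essential singularity (not a pole of any order).


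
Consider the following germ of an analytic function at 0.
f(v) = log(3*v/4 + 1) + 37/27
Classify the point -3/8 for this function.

There is no denominator, hence no pole anywhere.
Branch term log(1 - v/(-4/3)): argument at -3/8 is 23/32, nonzero, so -3/8 is not its branch point (a point on a principal cut is still regular for the continued germ).
So the germ continues analytically to -3/8.

The point is a regular point.


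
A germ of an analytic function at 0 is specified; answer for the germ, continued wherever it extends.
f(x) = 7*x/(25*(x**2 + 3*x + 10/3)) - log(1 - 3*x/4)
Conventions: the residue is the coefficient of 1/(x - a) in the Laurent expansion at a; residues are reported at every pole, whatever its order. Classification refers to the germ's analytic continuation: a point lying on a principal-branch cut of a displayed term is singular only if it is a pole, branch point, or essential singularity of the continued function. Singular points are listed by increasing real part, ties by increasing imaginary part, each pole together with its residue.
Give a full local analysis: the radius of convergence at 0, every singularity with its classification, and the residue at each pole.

Denominator factor (x**2 + 3*x + 10/3): discriminant -13/3, complex-conjugate roots (-3/2) + ((1/6)*sqrt(39))*i and (-3/2) - ((1/6)*sqrt(39))*i; poles of order 1, moduli (1/3)*sqrt(30) and (1/3)*sqrt(30).
Branch term (-1)*log(1 - x/(4/3)): its argument vanishes at x = 4/3, a logarithmic branch point, modulus 4/3.
The radius of convergence is the smallest modulus among the singular points: 4/3.
The branch term is analytic at (-3/2) - ((1/6)*sqrt(39))*i and contributes nothing to the residue; only the rational part matters.
The factor x**2 + 3*x + 10/3 splits as (x - a)(x - a') with a = (-3/2) - ((1/6)*sqrt(39))*i, a' = (-3/2) + ((1/6)*sqrt(39))*i. At the order-1 pole a set g(x) = (x - a)*(rational part) = [7*x/25] / (x - a').
Simple pole: residue = g(a) at a = (-3/2) - ((1/6)*sqrt(39))*i, which is (7/50) - ((21/650)*sqrt(39))*i.
The branch term is analytic at (-3/2) + ((1/6)*sqrt(39))*i and contributes nothing to the residue; only the rational part matters.
The factor x**2 + 3*x + 10/3 splits as (x - a)(x - a') with a = (-3/2) + ((1/6)*sqrt(39))*i, a' = (-3/2) - ((1/6)*sqrt(39))*i. At the order-1 pole a set g(x) = (x - a)*(rational part) = [7*x/25] / (x - a').
Simple pole: residue = g(a) at a = (-3/2) + ((1/6)*sqrt(39))*i, which is (7/50) + ((21/650)*sqrt(39))*i.
List the singular points by increasing real part (a conjugate pair: the negative imaginary part first).

Radius of convergence at 0: 4/3.
At (-3/2) - ((1/6)*sqrt(39))*i: a pole of order 1; residue (7/50) - ((21/650)*sqrt(39))*i.
At (-3/2) + ((1/6)*sqrt(39))*i: a pole of order 1; residue (7/50) + ((21/650)*sqrt(39))*i.
At 4/3: a logarithmic branch point.


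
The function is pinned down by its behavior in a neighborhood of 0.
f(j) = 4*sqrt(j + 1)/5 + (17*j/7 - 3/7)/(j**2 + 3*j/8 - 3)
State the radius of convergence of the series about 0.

Denominator factor (j**2 + 3*j/8 - 3): discriminant 777/64, real irrational roots -3/16 + (1/16)*sqrt(777) and -3/16 - (1/16)*sqrt(777); poles of order 1, moduli -3/16 + (1/16)*sqrt(777) and 3/16 + (1/16)*sqrt(777).
Branch term (4/5)*sqrt(1 - j/(-1)): its argument vanishes at j = -1, a square-root branch point, modulus 1.
The radius of convergence is the smallest modulus among the singular points: 1.

The radius of convergence is 1.


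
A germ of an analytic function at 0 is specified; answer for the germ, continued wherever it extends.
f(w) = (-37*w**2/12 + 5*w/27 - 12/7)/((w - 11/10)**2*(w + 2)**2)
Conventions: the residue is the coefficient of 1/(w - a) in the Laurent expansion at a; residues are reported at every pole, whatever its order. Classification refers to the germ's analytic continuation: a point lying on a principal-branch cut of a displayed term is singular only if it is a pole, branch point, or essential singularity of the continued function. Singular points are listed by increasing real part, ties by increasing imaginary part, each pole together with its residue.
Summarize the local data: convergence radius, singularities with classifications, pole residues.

Radius of convergence at 0: 11/10.
At -2: a pole of order 2; residue 69800/208537.
At 11/10: a pole of order 2; residue -69800/208537.

Denominator factor (w + 2)^2: pole of order 2 at -2, modulus 2.
Denominator factor (w - 11/10)^2: pole of order 2 at 11/10, modulus 11/10.
The radius of convergence is the smallest modulus among the singular points: 11/10.
At the order-2 pole -2 set g(w) = (w - (-2))^2*f(w) = (-37*w**2/12 + 5*w/27 - 12/7)/(w - 11/10)**2.
Order-2 pole: residue = g'(a); g'(-2) = 69800/208537, so the residue is 69800/208537.
At the order-2 pole 11/10 set g(w) = (w - (11/10))^2*f(w) = (-37*w**2/12 + 5*w/27 - 12/7)/(w + 2)**2.
Order-2 pole: residue = g'(a); g'(11/10) = -69800/208537, so the residue is -69800/208537.
List the singular points by increasing real part (a conjugate pair: the negative imaginary part first).


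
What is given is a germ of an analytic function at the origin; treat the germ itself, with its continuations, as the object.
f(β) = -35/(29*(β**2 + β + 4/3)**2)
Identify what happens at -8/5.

The point is a regular point.

Denominator factors: β**2 + β + 4/3 = 172/75 at β = -8/5 — none vanishes.
So the germ continues analytically to -8/5.


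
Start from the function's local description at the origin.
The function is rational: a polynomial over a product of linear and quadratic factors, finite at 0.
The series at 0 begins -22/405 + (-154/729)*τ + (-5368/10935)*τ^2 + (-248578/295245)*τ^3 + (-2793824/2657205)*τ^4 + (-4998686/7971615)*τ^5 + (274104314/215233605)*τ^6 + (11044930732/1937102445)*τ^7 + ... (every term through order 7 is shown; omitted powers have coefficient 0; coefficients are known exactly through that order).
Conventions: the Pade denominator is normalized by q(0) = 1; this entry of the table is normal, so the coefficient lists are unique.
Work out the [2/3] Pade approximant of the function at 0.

Taylor coefficients needed (read off): a_0 = -22/405, a_1 = -154/729, a_2 = -5368/10935, a_3 = -248578/295245, a_4 = -2793824/2657205, a_5 = -4998686/7971615.
Write the denominator as Q(τ) = 1 + q1*τ + q2*τ^2 + q3*τ^3. Requiring Q*f - P = O(τ^6) with deg P <= 2 kills the coefficients of τ^3..τ^5 in Q*f:
  τ^3: a_3 + q1*a_2 + q2*a_1 + q3*a_0 = 0, i.e. -248578/295245 + (-5368/10935)*q1 + (-154/729)*q2 + (-22/405)*q3 = 0.
  τ^4: a_4 + q1*a_3 + q2*a_2 + q3*a_1 = 0, i.e. -2793824/2657205 + (-248578/295245)*q1 + (-5368/10935)*q2 + (-154/729)*q3 = 0.
  τ^5: a_5 + q1*a_4 + q2*a_3 + q3*a_2 = 0, i.e. -4998686/7971615 + (-2793824/2657205)*q1 + (-248578/295245)*q2 + (-5368/10935)*q3 = 0.
Solving this linear system: q1 = -425152/130995, q2 = 4423889/1178955, q3 = -2693932/3536865.
The numerator is Q*f truncated at degree 2: P0 = a_0 = -22/405; P1 = a_1 + q1*a_0 = -618002/17684325; P2 = a_2 + q1*a_1 + q2*a_0 = -161194/17684325.

The Pade approximant has numerator coefficients [-22/405, -618002/17684325, -161194/17684325]; denominator coefficients [1, -425152/130995, 4423889/1178955, -2693932/3536865].


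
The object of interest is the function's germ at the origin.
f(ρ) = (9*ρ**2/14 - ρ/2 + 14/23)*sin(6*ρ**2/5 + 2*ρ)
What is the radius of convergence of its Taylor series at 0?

The radius of convergence is infinite.

The factor sin(6*ρ**2/5 + 2*ρ) is entire and contributes no finite singular point.
The polynomial part has no poles.
No finite singular points: the Taylor series at 0 converges everywhere.


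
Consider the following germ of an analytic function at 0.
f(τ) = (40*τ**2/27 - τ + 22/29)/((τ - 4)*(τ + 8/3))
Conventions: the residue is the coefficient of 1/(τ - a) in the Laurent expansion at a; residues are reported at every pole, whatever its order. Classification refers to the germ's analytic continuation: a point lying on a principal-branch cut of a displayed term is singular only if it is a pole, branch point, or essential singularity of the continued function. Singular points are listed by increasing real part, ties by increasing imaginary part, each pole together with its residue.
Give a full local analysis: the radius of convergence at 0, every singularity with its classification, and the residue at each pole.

Denominator factor (τ + 8/3): pole of order 1 at -8/3, modulus 8/3.
Denominator factor (τ - 4): pole of order 1 at 4, modulus 4.
The radius of convergence is the smallest modulus among the singular points: 8/3.
At the order-1 pole -8/3 set g(τ) = (τ - (-8/3))*f(τ) = (40*τ**2/27 - τ + 22/29)/(τ - 4).
Simple pole: residue = g(a) at a = -8/3, which is -49189/23490.
At the order-1 pole 4 set g(τ) = (τ - (4))*f(τ) = (40*τ**2/27 - τ + 22/29)/(τ + 8/3).
Simple pole: residue = g(a) at a = 4, which is 8011/2610.
List the singular points by increasing real part (a conjugate pair: the negative imaginary part first).

Radius of convergence at 0: 8/3.
At -8/3: a pole of order 1; residue -49189/23490.
At 4: a pole of order 1; residue 8011/2610.


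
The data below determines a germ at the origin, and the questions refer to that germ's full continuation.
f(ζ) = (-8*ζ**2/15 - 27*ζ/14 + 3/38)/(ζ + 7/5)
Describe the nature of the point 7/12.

The point is a regular point.

Denominator factors: ζ + 7/5 = 119/60 at ζ = 7/12 — none vanishes.
So the germ continues analytically to 7/12.


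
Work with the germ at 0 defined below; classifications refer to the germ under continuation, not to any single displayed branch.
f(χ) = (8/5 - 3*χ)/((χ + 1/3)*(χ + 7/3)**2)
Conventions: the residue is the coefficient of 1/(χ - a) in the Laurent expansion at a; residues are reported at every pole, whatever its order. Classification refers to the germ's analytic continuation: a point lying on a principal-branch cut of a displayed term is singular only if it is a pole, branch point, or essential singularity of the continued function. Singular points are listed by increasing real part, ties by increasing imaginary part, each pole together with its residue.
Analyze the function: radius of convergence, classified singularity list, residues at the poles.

Denominator factor (χ + 1/3): pole of order 1 at -1/3, modulus 1/3.
Denominator factor (χ + 7/3)^2: pole of order 2 at -7/3, modulus 7/3.
The radius of convergence is the smallest modulus among the singular points: 1/3.
At the order-2 pole -7/3 set g(χ) = (χ - (-7/3))^2*f(χ) = (8/5 - 3*χ)/(χ + 1/3).
Order-2 pole: residue = g'(a); g'(-7/3) = -13/20, so the residue is -13/20.
At the order-1 pole -1/3 set g(χ) = (χ - (-1/3))*f(χ) = (8/5 - 3*χ)/(χ + 7/3)**2.
Simple pole: residue = g(a) at a = -1/3, which is 13/20.
List the singular points by increasing real part (a conjugate pair: the negative imaginary part first).

Radius of convergence at 0: 1/3.
At -7/3: a pole of order 2; residue -13/20.
At -1/3: a pole of order 1; residue 13/20.
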